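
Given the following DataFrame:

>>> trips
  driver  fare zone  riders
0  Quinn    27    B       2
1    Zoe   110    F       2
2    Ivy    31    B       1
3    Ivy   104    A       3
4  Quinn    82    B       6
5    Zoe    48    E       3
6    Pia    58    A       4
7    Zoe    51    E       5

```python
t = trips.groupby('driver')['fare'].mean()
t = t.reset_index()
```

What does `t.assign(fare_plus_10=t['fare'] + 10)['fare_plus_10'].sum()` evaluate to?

289.666666667

group by driver, mean of fare:
driver
Ivy      67.500000
Pia      58.000000
Quinn    54.500000
Zoe      69.666667
Name: fare, dtype: float64
reset_index():
  driver       fare
0    Ivy  67.500000
1    Pia  58.000000
2  Quinn  54.500000
3    Zoe  69.666667
add column fare_plus_10 = t['fare'] + 10:
  driver       fare  fare_plus_10
0    Ivy  67.500000     77.500000
1    Pia  58.000000     68.000000
2  Quinn  54.500000     64.500000
3    Zoe  69.666667     79.666667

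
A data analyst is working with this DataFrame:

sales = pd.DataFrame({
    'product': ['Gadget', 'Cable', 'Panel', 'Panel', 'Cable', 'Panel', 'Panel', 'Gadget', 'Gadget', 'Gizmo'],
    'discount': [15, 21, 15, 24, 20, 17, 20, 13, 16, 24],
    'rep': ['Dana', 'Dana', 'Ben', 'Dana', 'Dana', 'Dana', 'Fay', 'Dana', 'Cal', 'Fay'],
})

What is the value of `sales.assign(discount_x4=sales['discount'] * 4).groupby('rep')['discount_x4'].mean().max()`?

88.0

add column discount_x4 = sales['discount'] * 4:
  product  discount   rep  discount_x4
0  Gadget        15  Dana           60
1   Cable        21  Dana           84
2   Panel        15   Ben           60
3   Panel        24  Dana           96
4   Cable        20  Dana           80
5   Panel        17  Dana           68
6   Panel        20   Fay           80
7  Gadget        13  Dana           52
8  Gadget        16   Cal           64
9   Gizmo        24   Fay           96
group by rep, mean of discount_x4:
rep
Ben     60.000000
Cal     64.000000
Dana    73.333333
Fay     88.000000
Name: discount_x4, dtype: float64
So max() = 88.0.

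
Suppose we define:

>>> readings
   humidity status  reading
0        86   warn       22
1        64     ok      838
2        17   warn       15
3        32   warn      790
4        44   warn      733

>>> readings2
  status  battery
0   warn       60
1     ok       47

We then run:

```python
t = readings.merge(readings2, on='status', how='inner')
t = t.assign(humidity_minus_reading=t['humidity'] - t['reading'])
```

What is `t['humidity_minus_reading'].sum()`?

merge on 'status' (how='inner') → 5 rows:
   humidity status  reading  battery
0        86   warn       22       60
1        64     ok      838       47
2        17   warn       15       60
3        32   warn      790       60
4        44   warn      733       60
add column humidity_minus_reading = t['humidity'] - t['reading']:
   humidity status  reading  battery  humidity_minus_reading
0        86   warn       22       60                      64
1        64     ok      838       47                    -774
2        17   warn       15       60                       2
3        32   warn      790       60                    -758
4        44   warn      733       60                    -689
Taking the sum of column 'humidity_minus_reading' gives -2155.

-2155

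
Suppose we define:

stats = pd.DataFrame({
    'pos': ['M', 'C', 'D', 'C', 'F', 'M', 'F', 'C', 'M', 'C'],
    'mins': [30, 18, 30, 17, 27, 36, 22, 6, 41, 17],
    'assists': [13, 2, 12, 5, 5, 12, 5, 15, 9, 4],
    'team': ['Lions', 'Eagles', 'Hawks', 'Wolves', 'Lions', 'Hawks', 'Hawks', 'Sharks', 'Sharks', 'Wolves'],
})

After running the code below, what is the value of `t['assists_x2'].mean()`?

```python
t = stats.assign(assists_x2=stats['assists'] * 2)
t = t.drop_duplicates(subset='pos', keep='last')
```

add column assists_x2 = stats['assists'] * 2:
  pos  mins  assists    team  assists_x2
0   M    30       13   Lions          26
1   C    18        2  Eagles           4
2   D    30       12   Hawks          24
3   C    17        5  Wolves          10
4   F    27        5   Lions          10
5   M    36       12   Hawks          24
6   F    22        5   Hawks          10
7   C     6       15  Sharks          30
8   M    41        9  Sharks          18
9   C    17        4  Wolves           8
drop duplicate pos (keep=last):
  pos  mins  assists    team  assists_x2
2   D    30       12   Hawks          24
6   F    22        5   Hawks          10
8   M    41        9  Sharks          18
9   C    17        4  Wolves           8
Hence 15.0.

15.0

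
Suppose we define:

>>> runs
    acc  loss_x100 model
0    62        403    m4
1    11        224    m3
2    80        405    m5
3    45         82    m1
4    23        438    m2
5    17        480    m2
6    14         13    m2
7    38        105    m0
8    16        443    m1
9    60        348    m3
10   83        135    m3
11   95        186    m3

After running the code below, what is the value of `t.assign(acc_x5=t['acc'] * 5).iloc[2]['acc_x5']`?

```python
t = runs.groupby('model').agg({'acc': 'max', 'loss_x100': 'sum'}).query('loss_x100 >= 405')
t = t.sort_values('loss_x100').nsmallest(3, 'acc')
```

400

group by model: max(acc), sum(loss_x100):
       acc  loss_x100
model                
m0      38        105
m1      45        525
m2      23        931
m3      95        893
m4      62        403
m5      80        405
filter rows where loss_x100 >= 405:
       acc  loss_x100
model                
m1      45        525
m2      23        931
m3      95        893
m5      80        405
sort by loss_x100:
       acc  loss_x100
model                
m5      80        405
m1      45        525
m3      95        893
m2      23        931
take 3 rows with smallest acc:
       acc  loss_x100
model                
m2      23        931
m1      45        525
m5      80        405
add column acc_x5 = t['acc'] * 5:
       acc  loss_x100  acc_x5
model                        
m2      23        931     115
m1      45        525     225
m5      80        405     400
value at position 2, column 'acc_x5' → 400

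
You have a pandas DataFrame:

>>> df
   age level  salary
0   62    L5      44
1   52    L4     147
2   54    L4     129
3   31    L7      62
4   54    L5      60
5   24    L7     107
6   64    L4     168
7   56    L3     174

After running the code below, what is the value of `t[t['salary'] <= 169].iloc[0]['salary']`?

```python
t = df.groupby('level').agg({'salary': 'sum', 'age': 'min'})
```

104

group by level: sum(salary), min(age):
       salary  age
level             
L3        174   56
L4        444   52
L5        104   54
L7        169   24
filter rows where salary <= 169:
       salary  age
level             
L5        104   54
L7        169   24
So iloc[0]['salary'] = 104.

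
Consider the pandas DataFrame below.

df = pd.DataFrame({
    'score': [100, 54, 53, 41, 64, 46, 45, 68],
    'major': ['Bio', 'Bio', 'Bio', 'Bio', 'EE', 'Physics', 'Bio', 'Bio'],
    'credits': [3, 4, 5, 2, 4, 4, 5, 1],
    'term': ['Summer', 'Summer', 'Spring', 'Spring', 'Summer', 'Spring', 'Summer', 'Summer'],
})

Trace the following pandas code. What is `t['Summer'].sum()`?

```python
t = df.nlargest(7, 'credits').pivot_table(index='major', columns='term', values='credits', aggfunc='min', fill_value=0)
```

take 7 rows with largest credits:
   score    major  credits    term
2     53      Bio        5  Spring
6     45      Bio        5  Summer
1     54      Bio        4  Summer
4     64       EE        4  Summer
5     46  Physics        4  Spring
0    100      Bio        3  Summer
3     41      Bio        2  Spring
pivot: rows=major, cols=term, min(credits):
term     Spring  Summer
major                  
Bio           2       3
EE            0       4
Physics       4       0
Reading off the sum of column 'Summer', we get 7.

7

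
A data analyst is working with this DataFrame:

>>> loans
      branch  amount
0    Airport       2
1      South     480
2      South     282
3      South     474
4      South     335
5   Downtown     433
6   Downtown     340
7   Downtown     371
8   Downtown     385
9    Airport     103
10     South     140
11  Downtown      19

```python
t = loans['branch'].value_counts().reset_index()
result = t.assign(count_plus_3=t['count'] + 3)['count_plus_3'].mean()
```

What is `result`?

7.0

value_counts of branch:
branch
South       5
Downtown    5
Airport     2
Name: count, dtype: int64
reset_index():
     branch  count
0     South      5
1  Downtown      5
2   Airport      2
add column count_plus_3 = t['count'] + 3:
     branch  count  count_plus_3
0     South      5             8
1  Downtown      5             8
2   Airport      2             5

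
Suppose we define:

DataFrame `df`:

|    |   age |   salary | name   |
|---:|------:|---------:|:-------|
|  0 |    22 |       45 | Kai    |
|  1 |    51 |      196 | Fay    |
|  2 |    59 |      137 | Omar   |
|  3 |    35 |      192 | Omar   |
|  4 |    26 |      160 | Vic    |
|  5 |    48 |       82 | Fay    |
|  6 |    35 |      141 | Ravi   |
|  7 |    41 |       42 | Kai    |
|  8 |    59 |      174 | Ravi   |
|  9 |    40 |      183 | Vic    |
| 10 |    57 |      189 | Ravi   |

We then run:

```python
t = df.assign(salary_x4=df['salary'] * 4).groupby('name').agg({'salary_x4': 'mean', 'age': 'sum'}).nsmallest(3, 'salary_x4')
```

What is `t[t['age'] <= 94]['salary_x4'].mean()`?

add column salary_x4 = df['salary'] * 4:
    age  salary  name  salary_x4
0    22      45   Kai        180
1    51     196   Fay        784
2    59     137  Omar        548
3    35     192  Omar        768
4    26     160   Vic        640
5    48      82   Fay        328
6    35     141  Ravi        564
7    41      42   Kai        168
8    59     174  Ravi        696
9    40     183   Vic        732
10   57     189  Ravi        756
group by name: mean(salary_x4), sum(age):
      salary_x4  age
name                
Fay       556.0   99
Kai       174.0   63
Omar      658.0   94
Ravi      672.0  151
Vic       686.0   66
take 3 rows with smallest salary_x4:
      salary_x4  age
name                
Kai       174.0   63
Fay       556.0   99
Omar      658.0   94
filter rows where age <= 94:
      salary_x4  age
name                
Kai       174.0   63
Omar      658.0   94
So mean() = 416.0.

416.0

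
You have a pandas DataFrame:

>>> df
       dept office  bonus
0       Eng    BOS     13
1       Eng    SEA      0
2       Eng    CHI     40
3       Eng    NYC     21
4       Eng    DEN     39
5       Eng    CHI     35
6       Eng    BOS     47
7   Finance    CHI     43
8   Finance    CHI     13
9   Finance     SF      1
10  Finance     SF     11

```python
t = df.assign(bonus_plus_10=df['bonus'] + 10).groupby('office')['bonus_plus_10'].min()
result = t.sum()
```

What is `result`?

147

add column bonus_plus_10 = df['bonus'] + 10:
       dept office  bonus  bonus_plus_10
0       Eng    BOS     13             23
1       Eng    SEA      0             10
2       Eng    CHI     40             50
3       Eng    NYC     21             31
4       Eng    DEN     39             49
5       Eng    CHI     35             45
6       Eng    BOS     47             57
7   Finance    CHI     43             53
8   Finance    CHI     13             23
9   Finance     SF      1             11
10  Finance     SF     11             21
group by office, min of bonus_plus_10:
office
BOS    23
CHI    23
DEN    49
NYC    31
SEA    10
SF     11
Name: bonus_plus_10, dtype: int64
Hence 147.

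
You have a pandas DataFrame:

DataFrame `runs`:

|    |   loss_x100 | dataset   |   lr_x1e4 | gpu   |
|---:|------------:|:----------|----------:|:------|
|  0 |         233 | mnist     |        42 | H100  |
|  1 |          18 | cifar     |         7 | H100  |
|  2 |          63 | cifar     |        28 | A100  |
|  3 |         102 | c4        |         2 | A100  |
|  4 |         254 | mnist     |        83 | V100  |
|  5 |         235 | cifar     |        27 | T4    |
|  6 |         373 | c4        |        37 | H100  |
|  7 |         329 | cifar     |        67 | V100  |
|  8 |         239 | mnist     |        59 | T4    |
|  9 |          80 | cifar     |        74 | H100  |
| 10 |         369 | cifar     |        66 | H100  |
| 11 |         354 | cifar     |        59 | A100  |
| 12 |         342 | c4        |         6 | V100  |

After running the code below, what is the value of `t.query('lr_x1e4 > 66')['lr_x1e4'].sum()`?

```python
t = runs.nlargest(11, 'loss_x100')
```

take 11 rows with largest loss_x100:
    loss_x100 dataset  lr_x1e4   gpu
6         373      c4       37  H100
10        369   cifar       66  H100
11        354   cifar       59  A100
12        342      c4        6  V100
7         329   cifar       67  V100
4         254   mnist       83  V100
8         239   mnist       59    T4
5         235   cifar       27    T4
0         233   mnist       42  H100
3         102      c4        2  A100
9          80   cifar       74  H100
filter rows where lr_x1e4 > 66:
   loss_x100 dataset  lr_x1e4   gpu
7        329   cifar       67  V100
4        254   mnist       83  V100
9         80   cifar       74  H100
sum of column 'lr_x1e4' → 224

224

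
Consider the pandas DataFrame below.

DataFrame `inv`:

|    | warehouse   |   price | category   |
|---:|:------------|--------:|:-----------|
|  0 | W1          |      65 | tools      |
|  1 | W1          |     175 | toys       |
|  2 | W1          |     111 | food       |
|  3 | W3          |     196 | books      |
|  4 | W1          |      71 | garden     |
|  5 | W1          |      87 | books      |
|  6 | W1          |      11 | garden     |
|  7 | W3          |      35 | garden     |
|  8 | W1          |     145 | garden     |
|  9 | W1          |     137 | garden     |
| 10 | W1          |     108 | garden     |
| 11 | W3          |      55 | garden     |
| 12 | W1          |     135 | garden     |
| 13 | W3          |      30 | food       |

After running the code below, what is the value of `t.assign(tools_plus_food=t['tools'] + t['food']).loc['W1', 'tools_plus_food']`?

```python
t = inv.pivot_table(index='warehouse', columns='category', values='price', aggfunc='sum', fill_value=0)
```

pivot: rows=warehouse, cols=category, sum(price):
category   books  food  garden  tools  toys
warehouse                                  
W1            87   111     607     65   175
W3           196    30      90      0     0
add column tools_plus_food = t['tools'] + t['food']:
category   books  food  garden  tools  toys  tools_plus_food
warehouse                                                   
W1            87   111     607     65   175              176
W3           196    30      90      0     0               30
So loc['W1', 'tools_plus_food'] = 176.

176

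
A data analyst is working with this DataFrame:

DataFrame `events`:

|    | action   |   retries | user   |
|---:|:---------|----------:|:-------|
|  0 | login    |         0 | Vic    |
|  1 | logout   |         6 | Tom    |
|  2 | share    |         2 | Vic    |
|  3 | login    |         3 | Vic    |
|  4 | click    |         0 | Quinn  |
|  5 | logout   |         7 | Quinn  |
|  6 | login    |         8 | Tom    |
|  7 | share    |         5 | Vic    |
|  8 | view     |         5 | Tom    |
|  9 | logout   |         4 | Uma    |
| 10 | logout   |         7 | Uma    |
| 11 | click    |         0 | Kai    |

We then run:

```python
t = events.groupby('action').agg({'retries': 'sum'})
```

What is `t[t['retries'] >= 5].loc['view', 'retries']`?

group by action, sum of retries:
        retries
action         
click         0
login        11
logout       24
share         7
view          5
filter rows where retries >= 5:
        retries
action         
login        11
logout       24
share         7
view          5
Taking the value at row 'view', column 'retries' gives 5.

5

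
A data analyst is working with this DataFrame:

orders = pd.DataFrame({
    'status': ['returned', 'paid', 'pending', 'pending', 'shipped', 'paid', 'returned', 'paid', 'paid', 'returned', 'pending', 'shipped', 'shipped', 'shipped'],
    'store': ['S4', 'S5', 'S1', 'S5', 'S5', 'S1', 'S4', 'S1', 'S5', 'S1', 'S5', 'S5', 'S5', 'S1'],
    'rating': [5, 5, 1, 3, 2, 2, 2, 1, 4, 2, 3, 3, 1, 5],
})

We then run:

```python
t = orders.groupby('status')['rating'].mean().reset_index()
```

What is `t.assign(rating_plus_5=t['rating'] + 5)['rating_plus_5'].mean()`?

group by status, mean of rating:
status
paid        3.000000
pending     2.333333
returned    3.000000
shipped     2.750000
Name: rating, dtype: float64
reset_index():
     status    rating
0      paid  3.000000
1   pending  2.333333
2  returned  3.000000
3   shipped  2.750000
add column rating_plus_5 = t['rating'] + 5:
     status    rating  rating_plus_5
0      paid  3.000000       8.000000
1   pending  2.333333       7.333333
2  returned  3.000000       8.000000
3   shipped  2.750000       7.750000
mean of column 'rating_plus_5' → 7.77083333333

7.77083333333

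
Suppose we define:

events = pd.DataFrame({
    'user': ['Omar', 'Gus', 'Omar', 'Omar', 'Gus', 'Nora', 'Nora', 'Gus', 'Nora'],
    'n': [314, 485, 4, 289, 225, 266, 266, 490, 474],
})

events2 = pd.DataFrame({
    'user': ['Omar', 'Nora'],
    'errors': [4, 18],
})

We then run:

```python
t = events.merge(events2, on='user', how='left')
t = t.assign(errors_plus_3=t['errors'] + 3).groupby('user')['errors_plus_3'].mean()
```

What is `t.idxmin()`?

Omar

merge on 'user' (how='left') → 9 rows:
   user    n  errors
0  Omar  314     4.0
1   Gus  485     NaN
2  Omar    4     4.0
3  Omar  289     4.0
4   Gus  225     NaN
5  Nora  266    18.0
6  Nora  266    18.0
7   Gus  490     NaN
8  Nora  474    18.0
add column errors_plus_3 = t['errors'] + 3:
   user    n  errors  errors_plus_3
0  Omar  314     4.0            7.0
1   Gus  485     NaN            NaN
2  Omar    4     4.0            7.0
3  Omar  289     4.0            7.0
4   Gus  225     NaN            NaN
5  Nora  266    18.0           21.0
6  Nora  266    18.0           21.0
7   Gus  490     NaN            NaN
8  Nora  474    18.0           21.0
group by user, mean of errors_plus_3:
user
Gus      NaN
Nora    21.0
Omar     7.0
Name: errors_plus_3, dtype: float64
So idxmin() = Omar.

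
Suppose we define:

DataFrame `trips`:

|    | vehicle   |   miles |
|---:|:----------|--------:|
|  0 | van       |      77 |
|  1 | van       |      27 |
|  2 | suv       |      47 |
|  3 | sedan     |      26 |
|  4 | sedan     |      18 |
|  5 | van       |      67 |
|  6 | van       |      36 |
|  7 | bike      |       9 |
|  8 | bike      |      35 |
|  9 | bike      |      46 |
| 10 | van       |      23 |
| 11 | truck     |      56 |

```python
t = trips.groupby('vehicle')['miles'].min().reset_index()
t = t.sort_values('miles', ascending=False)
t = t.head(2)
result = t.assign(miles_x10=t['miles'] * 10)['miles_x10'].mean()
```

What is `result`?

515.0

group by vehicle, min of miles:
vehicle
bike      9
sedan    18
suv      47
truck    56
van      23
Name: miles, dtype: int64
reset_index():
  vehicle  miles
0    bike      9
1   sedan     18
2     suv     47
3   truck     56
4     van     23
sort by miles descending:
  vehicle  miles
3   truck     56
2     suv     47
4     van     23
1   sedan     18
0    bike      9
take first 2 rows:
  vehicle  miles
3   truck     56
2     suv     47
add column miles_x10 = t['miles'] * 10:
  vehicle  miles  miles_x10
3   truck     56        560
2     suv     47        470
Then the mean of column 'miles_x10': 515.0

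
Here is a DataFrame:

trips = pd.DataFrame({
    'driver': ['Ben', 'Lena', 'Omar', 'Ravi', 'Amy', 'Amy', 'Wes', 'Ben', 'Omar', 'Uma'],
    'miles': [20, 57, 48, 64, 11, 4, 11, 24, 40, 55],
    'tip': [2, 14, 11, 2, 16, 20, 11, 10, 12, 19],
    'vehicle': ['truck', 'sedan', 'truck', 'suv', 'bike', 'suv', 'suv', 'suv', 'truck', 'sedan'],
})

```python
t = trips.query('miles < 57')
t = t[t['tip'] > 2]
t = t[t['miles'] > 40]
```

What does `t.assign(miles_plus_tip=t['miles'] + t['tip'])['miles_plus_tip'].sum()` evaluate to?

filter rows where miles < 57:
  driver  miles  tip vehicle
0    Ben     20    2   truck
2   Omar     48   11   truck
4    Amy     11   16    bike
5    Amy      4   20     suv
6    Wes     11   11     suv
7    Ben     24   10     suv
8   Omar     40   12   truck
9    Uma     55   19   sedan
filter rows where tip > 2:
  driver  miles  tip vehicle
2   Omar     48   11   truck
4    Amy     11   16    bike
5    Amy      4   20     suv
6    Wes     11   11     suv
7    Ben     24   10     suv
8   Omar     40   12   truck
9    Uma     55   19   sedan
filter rows where miles > 40:
  driver  miles  tip vehicle
2   Omar     48   11   truck
9    Uma     55   19   sedan
add column miles_plus_tip = t['miles'] + t['tip']:
  driver  miles  tip vehicle  miles_plus_tip
2   Omar     48   11   truck              59
9    Uma     55   19   sedan              74
Hence 133.

133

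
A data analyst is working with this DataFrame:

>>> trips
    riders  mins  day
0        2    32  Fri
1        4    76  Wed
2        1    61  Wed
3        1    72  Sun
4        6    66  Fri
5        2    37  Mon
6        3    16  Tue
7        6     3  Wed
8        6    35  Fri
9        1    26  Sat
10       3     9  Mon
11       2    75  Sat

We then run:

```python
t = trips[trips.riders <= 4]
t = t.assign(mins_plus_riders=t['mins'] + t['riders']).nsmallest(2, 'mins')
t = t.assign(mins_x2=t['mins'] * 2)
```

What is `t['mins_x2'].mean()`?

25.0

filter rows where riders <= 4:
    riders  mins  day
0        2    32  Fri
1        4    76  Wed
2        1    61  Wed
3        1    72  Sun
5        2    37  Mon
6        3    16  Tue
9        1    26  Sat
10       3     9  Mon
11       2    75  Sat
add column mins_plus_riders = t['mins'] + t['riders']:
    riders  mins  day  mins_plus_riders
0        2    32  Fri                34
1        4    76  Wed                80
2        1    61  Wed                62
3        1    72  Sun                73
5        2    37  Mon                39
6        3    16  Tue                19
9        1    26  Sat                27
10       3     9  Mon                12
11       2    75  Sat                77
take 2 rows with smallest mins:
    riders  mins  day  mins_plus_riders
10       3     9  Mon                12
6        3    16  Tue                19
add column mins_x2 = t['mins'] * 2:
    riders  mins  day  mins_plus_riders  mins_x2
10       3     9  Mon                12       18
6        3    16  Tue                19       32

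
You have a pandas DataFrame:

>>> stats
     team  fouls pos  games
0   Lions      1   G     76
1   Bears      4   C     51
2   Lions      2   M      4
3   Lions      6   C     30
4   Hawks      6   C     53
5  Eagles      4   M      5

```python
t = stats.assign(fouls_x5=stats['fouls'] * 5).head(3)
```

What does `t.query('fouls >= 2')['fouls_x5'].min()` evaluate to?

10

add column fouls_x5 = stats['fouls'] * 5:
     team  fouls pos  games  fouls_x5
0   Lions      1   G     76         5
1   Bears      4   C     51        20
2   Lions      2   M      4        10
3   Lions      6   C     30        30
4   Hawks      6   C     53        30
5  Eagles      4   M      5        20
take first 3 rows:
    team  fouls pos  games  fouls_x5
0  Lions      1   G     76         5
1  Bears      4   C     51        20
2  Lions      2   M      4        10
filter rows where fouls >= 2:
    team  fouls pos  games  fouls_x5
1  Bears      4   C     51        20
2  Lions      2   M      4        10
Hence 10.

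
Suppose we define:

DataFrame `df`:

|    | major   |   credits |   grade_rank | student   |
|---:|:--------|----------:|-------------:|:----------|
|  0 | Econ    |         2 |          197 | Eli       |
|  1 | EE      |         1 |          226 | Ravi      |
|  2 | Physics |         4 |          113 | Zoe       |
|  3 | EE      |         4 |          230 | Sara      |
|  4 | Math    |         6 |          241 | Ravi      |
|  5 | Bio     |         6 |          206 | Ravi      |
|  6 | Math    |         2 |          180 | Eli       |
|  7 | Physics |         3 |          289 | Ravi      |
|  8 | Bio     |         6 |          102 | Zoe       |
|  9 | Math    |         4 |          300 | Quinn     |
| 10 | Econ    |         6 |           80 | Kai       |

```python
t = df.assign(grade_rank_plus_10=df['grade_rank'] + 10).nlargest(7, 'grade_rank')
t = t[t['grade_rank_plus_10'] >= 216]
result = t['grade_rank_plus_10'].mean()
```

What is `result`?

add column grade_rank_plus_10 = df['grade_rank'] + 10:
      major  credits  grade_rank student  grade_rank_plus_10
0      Econ        2         197     Eli                 207
1        EE        1         226    Ravi                 236
2   Physics        4         113     Zoe                 123
3        EE        4         230    Sara                 240
4      Math        6         241    Ravi                 251
5       Bio        6         206    Ravi                 216
6      Math        2         180     Eli                 190
7   Physics        3         289    Ravi                 299
8       Bio        6         102     Zoe                 112
9      Math        4         300   Quinn                 310
10     Econ        6          80     Kai                  90
take 7 rows with largest grade_rank:
     major  credits  grade_rank student  grade_rank_plus_10
9     Math        4         300   Quinn                 310
7  Physics        3         289    Ravi                 299
4     Math        6         241    Ravi                 251
3       EE        4         230    Sara                 240
1       EE        1         226    Ravi                 236
5      Bio        6         206    Ravi                 216
0     Econ        2         197     Eli                 207
filter rows where grade_rank_plus_10 >= 216:
     major  credits  grade_rank student  grade_rank_plus_10
9     Math        4         300   Quinn                 310
7  Physics        3         289    Ravi                 299
4     Math        6         241    Ravi                 251
3       EE        4         230    Sara                 240
1       EE        1         226    Ravi                 236
5      Bio        6         206    Ravi                 216
Reading off the mean of column 'grade_rank_plus_10', we get 258.666666667.

258.666666667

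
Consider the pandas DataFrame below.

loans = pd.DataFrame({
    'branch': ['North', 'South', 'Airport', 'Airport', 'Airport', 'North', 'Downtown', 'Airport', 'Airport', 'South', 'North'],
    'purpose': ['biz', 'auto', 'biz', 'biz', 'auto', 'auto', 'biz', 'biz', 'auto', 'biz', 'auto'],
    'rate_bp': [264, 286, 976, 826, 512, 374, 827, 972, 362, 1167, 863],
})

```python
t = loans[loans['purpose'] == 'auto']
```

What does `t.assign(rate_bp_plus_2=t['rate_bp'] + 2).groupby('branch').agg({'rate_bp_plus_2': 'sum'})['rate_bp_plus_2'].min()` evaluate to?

filter rows where purpose == 'auto':
     branch purpose  rate_bp
1     South    auto      286
4   Airport    auto      512
5     North    auto      374
8   Airport    auto      362
10    North    auto      863
add column rate_bp_plus_2 = t['rate_bp'] + 2:
     branch purpose  rate_bp  rate_bp_plus_2
1     South    auto      286             288
4   Airport    auto      512             514
5     North    auto      374             376
8   Airport    auto      362             364
10    North    auto      863             865
group by branch, sum of rate_bp_plus_2:
         rate_bp_plus_2
branch                 
Airport             878
North              1241
South               288

288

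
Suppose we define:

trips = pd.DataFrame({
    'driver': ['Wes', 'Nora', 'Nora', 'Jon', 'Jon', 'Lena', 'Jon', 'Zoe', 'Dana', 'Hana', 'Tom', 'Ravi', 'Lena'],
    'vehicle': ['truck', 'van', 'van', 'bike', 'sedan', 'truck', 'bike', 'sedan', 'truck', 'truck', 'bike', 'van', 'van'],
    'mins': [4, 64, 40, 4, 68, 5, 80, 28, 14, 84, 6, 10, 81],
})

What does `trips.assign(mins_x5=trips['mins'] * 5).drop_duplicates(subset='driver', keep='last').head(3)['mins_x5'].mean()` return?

add column mins_x5 = trips['mins'] * 5:
   driver vehicle  mins  mins_x5
0     Wes   truck     4       20
1    Nora     van    64      320
2    Nora     van    40      200
3     Jon    bike     4       20
4     Jon   sedan    68      340
5    Lena   truck     5       25
6     Jon    bike    80      400
7     Zoe   sedan    28      140
8    Dana   truck    14       70
9    Hana   truck    84      420
10    Tom    bike     6       30
11   Ravi     van    10       50
12   Lena     van    81      405
drop duplicate driver (keep=last):
   driver vehicle  mins  mins_x5
0     Wes   truck     4       20
2    Nora     van    40      200
6     Jon    bike    80      400
7     Zoe   sedan    28      140
8    Dana   truck    14       70
9    Hana   truck    84      420
10    Tom    bike     6       30
11   Ravi     van    10       50
12   Lena     van    81      405
take first 3 rows:
  driver vehicle  mins  mins_x5
0    Wes   truck     4       20
2   Nora     van    40      200
6    Jon    bike    80      400
The mean of column 'mins_x5' is 206.666666667.

206.666666667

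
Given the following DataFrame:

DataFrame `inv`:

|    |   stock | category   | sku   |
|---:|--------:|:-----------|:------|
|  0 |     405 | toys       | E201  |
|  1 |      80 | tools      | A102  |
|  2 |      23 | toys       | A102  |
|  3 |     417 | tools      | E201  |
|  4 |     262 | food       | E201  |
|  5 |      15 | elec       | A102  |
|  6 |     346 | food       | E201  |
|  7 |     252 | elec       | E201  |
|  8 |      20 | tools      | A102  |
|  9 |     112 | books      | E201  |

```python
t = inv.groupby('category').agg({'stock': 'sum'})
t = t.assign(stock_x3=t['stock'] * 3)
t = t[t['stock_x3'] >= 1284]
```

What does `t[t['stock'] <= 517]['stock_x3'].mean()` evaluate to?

group by category, sum of stock:
          stock
category       
books       112
elec        267
food        608
tools       517
toys        428
add column stock_x3 = t['stock'] * 3:
          stock  stock_x3
category                 
books       112       336
elec        267       801
food        608      1824
tools       517      1551
toys        428      1284
filter rows where stock_x3 >= 1284:
          stock  stock_x3
category                 
food        608      1824
tools       517      1551
toys        428      1284
filter rows where stock <= 517:
          stock  stock_x3
category                 
tools       517      1551
toys        428      1284

1417.5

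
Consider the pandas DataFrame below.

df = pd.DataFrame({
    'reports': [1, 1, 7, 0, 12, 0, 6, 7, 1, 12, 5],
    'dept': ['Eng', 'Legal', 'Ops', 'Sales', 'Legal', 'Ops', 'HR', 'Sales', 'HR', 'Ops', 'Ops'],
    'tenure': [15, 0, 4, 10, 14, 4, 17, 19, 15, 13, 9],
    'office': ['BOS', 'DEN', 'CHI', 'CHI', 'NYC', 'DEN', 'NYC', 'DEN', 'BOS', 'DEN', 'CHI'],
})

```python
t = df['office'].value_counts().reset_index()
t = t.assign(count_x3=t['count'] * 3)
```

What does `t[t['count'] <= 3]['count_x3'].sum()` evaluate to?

value_counts of office:
office
DEN    4
CHI    3
BOS    2
NYC    2
Name: count, dtype: int64
reset_index():
  office  count
0    DEN      4
1    CHI      3
2    BOS      2
3    NYC      2
add column count_x3 = t['count'] * 3:
  office  count  count_x3
0    DEN      4        12
1    CHI      3         9
2    BOS      2         6
3    NYC      2         6
filter rows where count <= 3:
  office  count  count_x3
1    CHI      3         9
2    BOS      2         6
3    NYC      2         6

21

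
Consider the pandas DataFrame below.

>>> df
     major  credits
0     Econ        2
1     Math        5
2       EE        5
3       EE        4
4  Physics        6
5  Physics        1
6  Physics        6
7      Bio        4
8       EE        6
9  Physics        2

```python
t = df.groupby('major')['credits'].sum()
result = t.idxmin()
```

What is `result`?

Econ

group by major, sum of credits:
major
Bio         4
EE         15
Econ        2
Math        5
Physics    15
Name: credits, dtype: int64
Taking the label with the smallest value gives Econ.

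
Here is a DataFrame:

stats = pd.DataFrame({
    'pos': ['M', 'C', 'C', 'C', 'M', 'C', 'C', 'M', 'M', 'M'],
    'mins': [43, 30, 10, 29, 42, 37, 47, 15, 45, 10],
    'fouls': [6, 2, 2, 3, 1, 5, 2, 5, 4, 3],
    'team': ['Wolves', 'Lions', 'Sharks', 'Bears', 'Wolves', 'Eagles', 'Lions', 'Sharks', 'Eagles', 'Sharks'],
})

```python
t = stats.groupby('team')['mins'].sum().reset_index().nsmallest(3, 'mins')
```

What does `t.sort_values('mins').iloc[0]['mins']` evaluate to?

29

group by team, sum of mins:
team
Bears     29
Eagles    82
Lions     77
Sharks    35
Wolves    85
Name: mins, dtype: int64
reset_index():
     team  mins
0   Bears    29
1  Eagles    82
2   Lions    77
3  Sharks    35
4  Wolves    85
take 3 rows with smallest mins:
     team  mins
0   Bears    29
3  Sharks    35
2   Lions    77
sort by mins:
     team  mins
0   Bears    29
3  Sharks    35
2   Lions    77
So iloc[0]['mins'] = 29.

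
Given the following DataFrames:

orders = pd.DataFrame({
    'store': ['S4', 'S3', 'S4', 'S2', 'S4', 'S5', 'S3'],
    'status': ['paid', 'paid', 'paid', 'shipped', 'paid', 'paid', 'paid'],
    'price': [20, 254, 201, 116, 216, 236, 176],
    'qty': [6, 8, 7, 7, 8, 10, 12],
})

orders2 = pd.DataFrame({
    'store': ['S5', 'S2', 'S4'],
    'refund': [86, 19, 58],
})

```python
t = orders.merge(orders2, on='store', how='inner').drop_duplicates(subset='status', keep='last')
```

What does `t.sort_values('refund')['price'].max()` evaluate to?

236

merge on 'store' (how='inner') → 5 rows:
  store   status  price  qty  refund
0    S4     paid     20    6      58
1    S4     paid    201    7      58
2    S2  shipped    116    7      19
3    S4     paid    216    8      58
4    S5     paid    236   10      86
drop duplicate status (keep=last):
  store   status  price  qty  refund
2    S2  shipped    116    7      19
4    S5     paid    236   10      86
sort by refund:
  store   status  price  qty  refund
2    S2  shipped    116    7      19
4    S5     paid    236   10      86
Taking the max of column 'price' gives 236.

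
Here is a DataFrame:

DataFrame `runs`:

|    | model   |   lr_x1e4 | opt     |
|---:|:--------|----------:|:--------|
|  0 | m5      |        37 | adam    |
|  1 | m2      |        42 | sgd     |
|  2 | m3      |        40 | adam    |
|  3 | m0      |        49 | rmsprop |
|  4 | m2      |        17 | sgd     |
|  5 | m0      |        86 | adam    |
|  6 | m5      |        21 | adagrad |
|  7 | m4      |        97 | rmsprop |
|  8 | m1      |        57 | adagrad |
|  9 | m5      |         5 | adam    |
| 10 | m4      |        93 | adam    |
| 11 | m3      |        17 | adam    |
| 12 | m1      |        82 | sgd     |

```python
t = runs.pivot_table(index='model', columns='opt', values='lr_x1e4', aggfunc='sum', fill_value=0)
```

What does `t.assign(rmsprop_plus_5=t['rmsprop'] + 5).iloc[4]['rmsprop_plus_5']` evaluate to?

pivot: rows=model, cols=opt, sum(lr_x1e4):
opt    adagrad  adam  rmsprop  sgd
model                             
m0           0    86       49    0
m1          57     0        0   82
m2           0     0        0   59
m3           0    57        0    0
m4           0    93       97    0
m5          21    42        0    0
add column rmsprop_plus_5 = t['rmsprop'] + 5:
opt    adagrad  adam  rmsprop  sgd  rmsprop_plus_5
model                                             
m0           0    86       49    0              54
m1          57     0        0   82               5
m2           0     0        0   59               5
m3           0    57        0    0               5
m4           0    93       97    0             102
m5          21    42        0    0               5

102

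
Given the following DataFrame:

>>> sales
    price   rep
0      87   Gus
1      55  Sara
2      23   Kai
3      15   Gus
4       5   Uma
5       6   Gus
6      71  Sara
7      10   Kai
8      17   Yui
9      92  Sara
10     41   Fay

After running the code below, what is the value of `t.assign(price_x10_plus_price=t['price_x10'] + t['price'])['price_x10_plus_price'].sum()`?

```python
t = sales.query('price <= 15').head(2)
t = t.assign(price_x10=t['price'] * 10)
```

filter rows where price <= 15:
   price  rep
3     15  Gus
4      5  Uma
5      6  Gus
7     10  Kai
take first 2 rows:
   price  rep
3     15  Gus
4      5  Uma
add column price_x10 = t['price'] * 10:
   price  rep  price_x10
3     15  Gus        150
4      5  Uma         50
add column price_x10_plus_price = t['price_x10'] + t['price']:
   price  rep  price_x10  price_x10_plus_price
3     15  Gus        150                   165
4      5  Uma         50                    55
So sum() = 220.

220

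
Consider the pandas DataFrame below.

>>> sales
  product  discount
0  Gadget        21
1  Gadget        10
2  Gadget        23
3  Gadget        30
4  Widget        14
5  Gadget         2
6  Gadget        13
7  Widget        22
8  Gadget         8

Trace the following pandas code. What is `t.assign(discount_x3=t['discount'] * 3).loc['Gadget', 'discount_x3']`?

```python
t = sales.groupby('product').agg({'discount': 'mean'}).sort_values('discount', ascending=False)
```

group by product, mean of discount:
          discount
product           
Gadget   15.285714
Widget   18.000000
sort by discount descending:
          discount
product           
Widget   18.000000
Gadget   15.285714
add column discount_x3 = t['discount'] * 3:
          discount  discount_x3
product                        
Widget   18.000000    54.000000
Gadget   15.285714    45.857143
Reading off the value at row 'Gadget', column 'discount_x3', we get 45.8571428571.

45.8571428571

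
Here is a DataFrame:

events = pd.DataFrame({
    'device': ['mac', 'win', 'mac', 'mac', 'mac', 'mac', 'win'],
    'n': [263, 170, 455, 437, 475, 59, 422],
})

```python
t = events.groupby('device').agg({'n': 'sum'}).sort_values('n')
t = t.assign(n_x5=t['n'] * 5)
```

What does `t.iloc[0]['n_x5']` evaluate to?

2960

group by device, sum of n:
           n
device      
mac     1689
win      592
sort by n:
           n
device      
win      592
mac     1689
add column n_x5 = t['n'] * 5:
           n  n_x5
device            
win      592  2960
mac     1689  8445
Taking the value at position 0, column 'n_x5' gives 2960.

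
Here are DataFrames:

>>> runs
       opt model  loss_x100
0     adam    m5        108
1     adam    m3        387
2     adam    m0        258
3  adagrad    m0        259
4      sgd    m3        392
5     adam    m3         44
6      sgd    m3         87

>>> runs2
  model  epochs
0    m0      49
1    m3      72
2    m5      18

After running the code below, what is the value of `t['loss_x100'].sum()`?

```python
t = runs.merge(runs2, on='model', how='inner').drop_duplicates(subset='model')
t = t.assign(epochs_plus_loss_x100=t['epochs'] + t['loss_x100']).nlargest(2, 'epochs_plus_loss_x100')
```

645

merge on 'model' (how='inner') → 7 rows:
       opt model  loss_x100  epochs
0     adam    m5        108      18
1     adam    m3        387      72
2     adam    m0        258      49
3  adagrad    m0        259      49
4      sgd    m3        392      72
5     adam    m3         44      72
6      sgd    m3         87      72
drop duplicate model (keep=first):
    opt model  loss_x100  epochs
0  adam    m5        108      18
1  adam    m3        387      72
2  adam    m0        258      49
add column epochs_plus_loss_x100 = t['epochs'] + t['loss_x100']:
    opt model  loss_x100  epochs  epochs_plus_loss_x100
0  adam    m5        108      18                    126
1  adam    m3        387      72                    459
2  adam    m0        258      49                    307
take 2 rows with largest epochs_plus_loss_x100:
    opt model  loss_x100  epochs  epochs_plus_loss_x100
1  adam    m3        387      72                    459
2  adam    m0        258      49                    307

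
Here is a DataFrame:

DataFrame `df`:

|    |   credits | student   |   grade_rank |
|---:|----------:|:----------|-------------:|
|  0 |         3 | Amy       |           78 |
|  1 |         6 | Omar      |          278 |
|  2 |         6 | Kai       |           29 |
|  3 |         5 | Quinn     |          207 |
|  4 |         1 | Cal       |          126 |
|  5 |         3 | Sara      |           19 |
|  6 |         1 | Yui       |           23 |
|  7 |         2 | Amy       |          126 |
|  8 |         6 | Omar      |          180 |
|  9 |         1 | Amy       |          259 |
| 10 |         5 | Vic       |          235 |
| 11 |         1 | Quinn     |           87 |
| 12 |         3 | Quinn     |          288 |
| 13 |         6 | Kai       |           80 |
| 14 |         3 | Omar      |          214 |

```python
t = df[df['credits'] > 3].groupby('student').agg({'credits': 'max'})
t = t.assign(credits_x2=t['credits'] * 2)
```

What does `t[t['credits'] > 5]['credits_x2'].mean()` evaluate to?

filter rows where credits > 3:
    credits student  grade_rank
1         6    Omar         278
2         6     Kai          29
3         5   Quinn         207
8         6    Omar         180
10        5     Vic         235
13        6     Kai          80
group by student, max of credits:
         credits
student         
Kai            6
Omar           6
Quinn          5
Vic            5
add column credits_x2 = t['credits'] * 2:
         credits  credits_x2
student                     
Kai            6          12
Omar           6          12
Quinn          5          10
Vic            5          10
filter rows where credits > 5:
         credits  credits_x2
student                     
Kai            6          12
Omar           6          12
So mean() = 12.0.

12.0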